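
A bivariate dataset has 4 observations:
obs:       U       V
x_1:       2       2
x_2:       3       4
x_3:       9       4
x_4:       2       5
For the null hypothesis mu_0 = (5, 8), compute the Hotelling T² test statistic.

Step 1 — sample mean vector:
  mean(U) = (2 + 3 + 9 + 2) / 4 = 16/4 = 4
  mean(V) = (2 + 4 + 4 + 5) / 4 = 15/4 = 3.75
  x̄ = (4, 3.75),  deviation x̄ - mu_0 = (4, 3.75) - (5, 8) = (-1, -4.25).

Step 2 — sample covariance matrix, S[i,j] = (1/(n-1)) · Σ_k (x_{k,i} - mean_i) · (x_{k,j} - mean_j), divisor n-1 = 3:
  S[U,U] = ((-2)·(-2) + (-1)·(-1) + (5)·(5) + (-2)·(-2)) / 3 = 34/3 = 11.3333
  S[U,V] = ((-2)·(-1.75) + (-1)·(0.25) + (5)·(0.25) + (-2)·(1.25)) / 3 = 2/3 = 0.6667
  S[V,V] = ((-1.75)·(-1.75) + (0.25)·(0.25) + (0.25)·(0.25) + (1.25)·(1.25)) / 3 = 4.75/3 = 1.5833
  S = [[11.3333, 0.6667],
 [0.6667, 1.5833]].

Step 3 — invert S. det(S) = 11.3333·1.5833 - (0.6667)² = 17.5.
  S^{-1} = (1/det) · [[d, -b], [-b, a]] = [[0.0905, -0.0381],
 [-0.0381, 0.6476]].

Step 4 — quadratic form (x̄ - mu_0)^T · S^{-1} · (x̄ - mu_0):
  S^{-1} · (x̄ - mu_0) = (0.0714, -2.7143),
  (x̄ - mu_0)^T · [...] = (-1)·(0.0714) + (-4.25)·(-2.7143) = 11.4643.

Step 5 — scale by n: T² = 4 · 11.4643 = 45.8571.

T² ≈ 45.8571


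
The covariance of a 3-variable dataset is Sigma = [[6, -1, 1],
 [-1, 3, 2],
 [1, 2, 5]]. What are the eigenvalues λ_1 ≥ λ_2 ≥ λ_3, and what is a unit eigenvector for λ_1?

Step 1 — characteristic polynomial p(λ) = det(λI - Sigma) = λ³ - tr·λ² + c_1·λ - det, where tr = trace, c_1 = sum of the principal 2×2 minors, det = det(Sigma):
  tr = 6 + 3 + 5 = 14,
  c_1 = (6·3 - (-1)²) + (6·5 - (1)²) + (3·5 - (2)²) = 17 + 29 + 11 = 57,
  det = 6·(3·5 - (2)²) - (-1)·((-1)·5 - (2)·(1)) + (1)·((-1)·(2) - 3·(1)) = 6·(11) - (-1)·(-7) + (1)·(-5) = 54.
  So p(λ) = λ³ - 14λ² + 57λ - 54.
Step 2 — look for an integer root (rational root theorem: any rational root is an integer divisor of 54). Testing λ = 6:
  p(6) = 216 - 504 + 342 - 54 = 0  ✓
  Dividing out (λ - 6): p(λ) = (λ - 6)(λ² - 8λ + 9).
Step 3 — remaining eigenvalues from the quadratic λ² - 8λ + 9 = 0:
  Δ = 8² - 4·9 = 64 - 36 = 28,  λ = (8 ± √28)/2 = (8 ± 5.2915)/2 ≈ 6.6458 or 1.3542.
  Sorted: λ_1 = 6.6458,  λ_2 = 6,  λ_3 = 1.3542  (check: sum = 14 = tr ✓).

Step 4 — unit eigenvector for λ_1 ≈ 6.6458: v spans the null space of (Sigma - λ_1 I), whose rows are
  r_1 = (-0.6458, -1, 1),  r_2 = (-1, -3.6458, 2),  r_3 = (1, 2, -1.6458).
  v is orthogonal to every row, so take v ∝ r_1 × r_2 = ((-1)·(2) - (1)·(-3.6458), (1)·(-1) - (-0.6458)·(2), (-0.6458)·(-3.6458) - (-1)·(-1)) ≈ (1.6458, 0.2915, 1.3542).
  Let u = (1.6458, 0.2915, 1.3542).
  ||u|| = √((1.6458)² + (0.2915)² + (1.3542)²) = √(4.6275) ≈ 2.1512,  v_1 = u/||u|| ≈ (0.7651, 0.1355, 0.6295) (||v_1|| = 1).

λ_1 = 6.6458,  λ_2 = 6,  λ_3 = 1.3542;  v_1 ≈ (0.7651, 0.1355, 0.6295)


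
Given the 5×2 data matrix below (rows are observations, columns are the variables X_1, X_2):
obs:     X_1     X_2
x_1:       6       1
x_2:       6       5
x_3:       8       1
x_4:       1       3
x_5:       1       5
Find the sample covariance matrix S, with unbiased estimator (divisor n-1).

Step 1 — column means:
  mean(X_1) = (6 + 6 + 8 + 1 + 1) / 5 = 22/5 = 4.4
  mean(X_2) = (1 + 5 + 1 + 3 + 5) / 5 = 15/5 = 3

Step 2 — sample covariance S[i,j] = (1/(n-1)) · Σ_k (x_{k,i} - mean_i) · (x_{k,j} - mean_j), with n-1 = 4.
  S[X_1,X_1] = ((1.6)·(1.6) + (1.6)·(1.6) + (3.6)·(3.6) + (-3.4)·(-3.4) + (-3.4)·(-3.4)) / 4 = 41.2/4 = 10.3
  S[X_1,X_2] = ((1.6)·(-2) + (1.6)·(2) + (3.6)·(-2) + (-3.4)·(0) + (-3.4)·(2)) / 4 = -14/4 = -3.5
  S[X_2,X_2] = ((-2)·(-2) + (2)·(2) + (-2)·(-2) + (0)·(0) + (2)·(2)) / 4 = 16/4 = 4

S is symmetric (S[j,i] = S[i,j]). Assembling:

S = [[10.3, -3.5],
 [-3.5, 4]]


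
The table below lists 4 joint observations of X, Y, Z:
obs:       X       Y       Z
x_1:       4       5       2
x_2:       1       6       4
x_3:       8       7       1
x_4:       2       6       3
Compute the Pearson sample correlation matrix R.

Step 1 — column means:
  mean(X) = (4 + 1 + 8 + 2) / 4 = 15/4 = 3.75
  mean(Y) = (5 + 6 + 7 + 6) / 4 = 24/4 = 6
  mean(Z) = (2 + 4 + 1 + 3) / 4 = 10/4 = 2.5

Step 2 — sample variances and covariances s[i,j] = (1/(n-1)) · Σ_k (x_{k,i} - mean_i) · (x_{k,j} - mean_j), with n-1 = 3:
  s[X,X] = ((0.25)·(0.25) + (-2.75)·(-2.75) + (4.25)·(4.25) + (-1.75)·(-1.75)) / 3 = 28.75/3 = 9.5833
  s[X,Y] = ((0.25)·(-1) + (-2.75)·(0) + (4.25)·(1) + (-1.75)·(0)) / 3 = 4/3 = 1.3333
  s[X,Z] = ((0.25)·(-0.5) + (-2.75)·(1.5) + (4.25)·(-1.5) + (-1.75)·(0.5)) / 3 = -11.5/3 = -3.8333
  s[Y,Y] = ((-1)·(-1) + (0)·(0) + (1)·(1) + (0)·(0)) / 3 = 2/3 = 0.6667
  s[Y,Z] = ((-1)·(-0.5) + (0)·(1.5) + (1)·(-1.5) + (0)·(0.5)) / 3 = -1/3 = -0.3333
  s[Z,Z] = ((-0.5)·(-0.5) + (1.5)·(1.5) + (-1.5)·(-1.5) + (0.5)·(0.5)) / 3 = 5/3 = 1.6667
  Sample standard deviations s_i = √(s[i,i]):
  s(X) = √(9.5833) = 3.0957
  s(Y) = √(0.6667) = 0.8165
  s(Z) = √(1.6667) = 1.291

Step 3 — r_{ij} = s_{ij} / (s_i · s_j):
  r[X,X] = 1 (diagonal).
  r[X,Y] = 1.3333 / (3.0957 · 0.8165) = 1.3333 / 2.5276 = 0.5275
  r[X,Z] = -3.8333 / (3.0957 · 1.291) = -3.8333 / 3.9965 = -0.9592
  r[Y,Y] = 1 (diagonal).
  r[Y,Z] = -0.3333 / (0.8165 · 1.291) = -0.3333 / 1.0541 = -0.3162
  r[Z,Z] = 1 (diagonal).

R is symmetric with unit diagonal. Assembling:

R = [[1, 0.5275, -0.9592],
 [0.5275, 1, -0.3162],
 [-0.9592, -0.3162, 1]]


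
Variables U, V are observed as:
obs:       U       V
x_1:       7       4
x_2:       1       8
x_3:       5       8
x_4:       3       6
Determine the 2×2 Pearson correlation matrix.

Step 1 — column means:
  mean(U) = (7 + 1 + 5 + 3) / 4 = 16/4 = 4
  mean(V) = (4 + 8 + 8 + 6) / 4 = 26/4 = 6.5

Step 2 — sample variances and covariances s[i,j] = (1/(n-1)) · Σ_k (x_{k,i} - mean_i) · (x_{k,j} - mean_j), with n-1 = 3:
  s[U,U] = ((3)·(3) + (-3)·(-3) + (1)·(1) + (-1)·(-1)) / 3 = 20/3 = 6.6667
  s[U,V] = ((3)·(-2.5) + (-3)·(1.5) + (1)·(1.5) + (-1)·(-0.5)) / 3 = -10/3 = -3.3333
  s[V,V] = ((-2.5)·(-2.5) + (1.5)·(1.5) + (1.5)·(1.5) + (-0.5)·(-0.5)) / 3 = 11/3 = 3.6667
  Sample standard deviations s_i = √(s[i,i]):
  s(U) = √(6.6667) = 2.582
  s(V) = √(3.6667) = 1.9149

Step 3 — r_{ij} = s_{ij} / (s_i · s_j):
  r[U,U] = 1 (diagonal).
  r[U,V] = -3.3333 / (2.582 · 1.9149) = -3.3333 / 4.9441 = -0.6742
  r[V,V] = 1 (diagonal).

R is symmetric with unit diagonal. Assembling:

R = [[1, -0.6742],
 [-0.6742, 1]]


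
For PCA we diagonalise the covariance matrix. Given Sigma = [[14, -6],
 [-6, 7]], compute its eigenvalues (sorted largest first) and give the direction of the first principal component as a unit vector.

Step 1 — characteristic polynomial of 2×2 Sigma:
  det(Sigma - λI) = λ² - trace · λ + det = 0.
  trace = 14 + 7 = 21, det = 14·7 - (-6)² = 62.
Step 2 — discriminant:
  Δ = trace² - 4·det = 441 - 248 = 193.
Step 3 — eigenvalues:
  λ = (trace ± √Δ)/2 = (21 ± 13.8924)/2,
  λ_1 = 17.4462,  λ_2 = 3.5538.

Step 4 — unit eigenvector for λ_1: solve (Sigma - λ_1 I)v = 0. First row:
  (14 - 17.4462)·v_x + (-6)·v_y = 0, i.e. (-3.4462)·v_x + (-6)·v_y = 0,
  so v ∝ (b, λ_1 - a) = (-6, 3.4462); multiply by -1 so the first entry is positive: u = (6, -3.4462).
  ||u|| = √((6)² + (-3.4462)²) = √(47.8764) ≈ 6.9193,
  v_1 = u/||u|| ≈ (0.8671, -0.4981) (||v_1|| = 1).

λ_1 = 17.4462,  λ_2 = 3.5538;  v_1 ≈ (0.8671, -0.4981)


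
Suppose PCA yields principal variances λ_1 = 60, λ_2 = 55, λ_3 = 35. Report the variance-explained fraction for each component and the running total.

Step 1 — total variance = trace(Sigma) = Σ λ_i = 60 + 55 + 35 = 150.

Step 2 — fraction explained by component i = λ_i / Σ λ:
  PC1: 60/150 = 0.4
  PC2: 55/150 = 0.3667
  PC3: 35/150 = 0.2333

Step 3 — cumulative fraction after k components = (λ_1 + ... + λ_k) / Σ λ:
  k = 1: 60/150 = 0.4
  k = 2: (60 + 55)/150 = 115/150 = 0.7667
  k = 3: (60 + 55 + 35)/150 = 150/150 = 1

Summary (fraction, with percent):

explained: PC1 0.4 (40%), PC2 0.3667 (36.67%), PC3 0.2333 (23.33%);  cumulative: 0.4, 0.7667, 1


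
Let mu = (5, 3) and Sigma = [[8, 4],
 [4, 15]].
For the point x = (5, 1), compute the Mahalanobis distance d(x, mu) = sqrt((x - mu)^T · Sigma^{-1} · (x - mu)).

Step 1 — centre the observation: (x - mu) = (0, -2).

Step 2 — invert Sigma. det(Sigma) = 8·15 - (4)² = 104.
  Sigma^{-1} = (1/det) · [[d, -b], [-b, a]] = [[0.1442, -0.0385],
 [-0.0385, 0.0769]].

Step 3 — form the quadratic (x - mu)^T · Sigma^{-1} · (x - mu):
  Sigma^{-1} · (x - mu) = (0.0769, -0.1538).
  (x - mu)^T · [Sigma^{-1} · (x - mu)] = (0)·(0.0769) + (-2)·(-0.1538) = 0.3077.

Step 4 — take square root: d = √(0.3077) ≈ 0.5547.

d(x, mu) = √(0.3077) ≈ 0.5547


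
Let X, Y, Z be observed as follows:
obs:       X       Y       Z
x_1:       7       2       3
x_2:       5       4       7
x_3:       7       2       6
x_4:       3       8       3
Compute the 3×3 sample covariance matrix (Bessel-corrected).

Step 1 — column means:
  mean(X) = (7 + 5 + 7 + 3) / 4 = 22/4 = 5.5
  mean(Y) = (2 + 4 + 2 + 8) / 4 = 16/4 = 4
  mean(Z) = (3 + 7 + 6 + 3) / 4 = 19/4 = 4.75

Step 2 — sample covariance S[i,j] = (1/(n-1)) · Σ_k (x_{k,i} - mean_i) · (x_{k,j} - mean_j), with n-1 = 3.
  S[X,X] = ((1.5)·(1.5) + (-0.5)·(-0.5) + (1.5)·(1.5) + (-2.5)·(-2.5)) / 3 = 11/3 = 3.6667
  S[X,Y] = ((1.5)·(-2) + (-0.5)·(0) + (1.5)·(-2) + (-2.5)·(4)) / 3 = -16/3 = -5.3333
  S[X,Z] = ((1.5)·(-1.75) + (-0.5)·(2.25) + (1.5)·(1.25) + (-2.5)·(-1.75)) / 3 = 2.5/3 = 0.8333
  S[Y,Y] = ((-2)·(-2) + (0)·(0) + (-2)·(-2) + (4)·(4)) / 3 = 24/3 = 8
  S[Y,Z] = ((-2)·(-1.75) + (0)·(2.25) + (-2)·(1.25) + (4)·(-1.75)) / 3 = -6/3 = -2
  S[Z,Z] = ((-1.75)·(-1.75) + (2.25)·(2.25) + (1.25)·(1.25) + (-1.75)·(-1.75)) / 3 = 12.75/3 = 4.25

S is symmetric (S[j,i] = S[i,j]). Assembling:

S = [[3.6667, -5.3333, 0.8333],
 [-5.3333, 8, -2],
 [0.8333, -2, 4.25]]


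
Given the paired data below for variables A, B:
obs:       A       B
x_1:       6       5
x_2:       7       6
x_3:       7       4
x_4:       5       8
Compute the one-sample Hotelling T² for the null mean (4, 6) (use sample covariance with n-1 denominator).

Step 1 — sample mean vector:
  mean(A) = (6 + 7 + 7 + 5) / 4 = 25/4 = 6.25
  mean(B) = (5 + 6 + 4 + 8) / 4 = 23/4 = 5.75
  x̄ = (6.25, 5.75),  deviation x̄ - mu_0 = (6.25, 5.75) - (4, 6) = (2.25, -0.25).

Step 2 — sample covariance matrix, S[i,j] = (1/(n-1)) · Σ_k (x_{k,i} - mean_i) · (x_{k,j} - mean_j), divisor n-1 = 3:
  S[A,A] = ((-0.25)·(-0.25) + (0.75)·(0.75) + (0.75)·(0.75) + (-1.25)·(-1.25)) / 3 = 2.75/3 = 0.9167
  S[A,B] = ((-0.25)·(-0.75) + (0.75)·(0.25) + (0.75)·(-1.75) + (-1.25)·(2.25)) / 3 = -3.75/3 = -1.25
  S[B,B] = ((-0.75)·(-0.75) + (0.25)·(0.25) + (-1.75)·(-1.75) + (2.25)·(2.25)) / 3 = 8.75/3 = 2.9167
  S = [[0.9167, -1.25],
 [-1.25, 2.9167]].

Step 3 — invert S. det(S) = 0.9167·2.9167 - (-1.25)² = 1.1111.
  S^{-1} = (1/det) · [[d, -b], [-b, a]] = [[2.625, 1.125],
 [1.125, 0.825]].

Step 4 — quadratic form (x̄ - mu_0)^T · S^{-1} · (x̄ - mu_0):
  S^{-1} · (x̄ - mu_0) = (5.625, 2.325),
  (x̄ - mu_0)^T · [...] = (2.25)·(5.625) + (-0.25)·(2.325) = 12.075.

Step 5 — scale by n: T² = 4 · 12.075 = 48.3.

T² ≈ 48.3


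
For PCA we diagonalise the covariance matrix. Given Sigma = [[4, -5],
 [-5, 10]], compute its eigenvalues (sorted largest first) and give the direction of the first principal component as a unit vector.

Step 1 — characteristic polynomial of 2×2 Sigma:
  det(Sigma - λI) = λ² - trace · λ + det = 0.
  trace = 4 + 10 = 14, det = 4·10 - (-5)² = 15.
Step 2 — discriminant:
  Δ = trace² - 4·det = 196 - 60 = 136.
Step 3 — eigenvalues:
  λ = (trace ± √Δ)/2 = (14 ± 11.6619)/2,
  λ_1 = 12.831,  λ_2 = 1.169.

Step 4 — unit eigenvector for λ_1: solve (Sigma - λ_1 I)v = 0. First row:
  (4 - 12.831)·v_x + (-5)·v_y = 0, i.e. (-8.831)·v_x + (-5)·v_y = 0,
  so v ∝ (b, λ_1 - a) = (-5, 8.831); multiply by -1 so the first entry is positive: u = (5, -8.831).
  ||u|| = √((5)² + (-8.831)²) = √(102.9857) ≈ 10.1482,
  v_1 = u/||u|| ≈ (0.4927, -0.8702) (||v_1|| = 1).

λ_1 = 12.831,  λ_2 = 1.169;  v_1 ≈ (0.4927, -0.8702)


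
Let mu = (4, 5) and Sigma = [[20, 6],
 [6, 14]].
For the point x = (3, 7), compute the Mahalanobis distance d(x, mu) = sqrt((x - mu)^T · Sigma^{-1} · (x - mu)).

Step 1 — centre the observation: (x - mu) = (-1, 2).

Step 2 — invert Sigma. det(Sigma) = 20·14 - (6)² = 244.
  Sigma^{-1} = (1/det) · [[d, -b], [-b, a]] = [[0.0574, -0.0246],
 [-0.0246, 0.082]].

Step 3 — form the quadratic (x - mu)^T · Sigma^{-1} · (x - mu):
  Sigma^{-1} · (x - mu) = (-0.1066, 0.1885).
  (x - mu)^T · [Sigma^{-1} · (x - mu)] = (-1)·(-0.1066) + (2)·(0.1885) = 0.4836.

Step 4 — take square root: d = √(0.4836) ≈ 0.6954.

d(x, mu) = √(0.4836) ≈ 0.6954


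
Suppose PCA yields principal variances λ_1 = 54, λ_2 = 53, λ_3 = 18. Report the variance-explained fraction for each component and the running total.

Step 1 — total variance = trace(Sigma) = Σ λ_i = 54 + 53 + 18 = 125.

Step 2 — fraction explained by component i = λ_i / Σ λ:
  PC1: 54/125 = 0.432
  PC2: 53/125 = 0.424
  PC3: 18/125 = 0.144

Step 3 — cumulative fraction after k components = (λ_1 + ... + λ_k) / Σ λ:
  k = 1: 54/125 = 0.432
  k = 2: (54 + 53)/125 = 107/125 = 0.856
  k = 3: (54 + 53 + 18)/125 = 125/125 = 1

Summary (fraction, with percent):

explained: PC1 0.432 (43.2%), PC2 0.424 (42.4%), PC3 0.144 (14.4%);  cumulative: 0.432, 0.856, 1


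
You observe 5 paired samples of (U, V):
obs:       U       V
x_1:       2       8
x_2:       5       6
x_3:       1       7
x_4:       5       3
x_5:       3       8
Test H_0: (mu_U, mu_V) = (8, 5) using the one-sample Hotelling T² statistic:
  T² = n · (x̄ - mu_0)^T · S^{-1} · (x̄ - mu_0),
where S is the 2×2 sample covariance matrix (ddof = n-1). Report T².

Step 1 — sample mean vector:
  mean(U) = (2 + 5 + 1 + 5 + 3) / 5 = 16/5 = 3.2
  mean(V) = (8 + 6 + 7 + 3 + 8) / 5 = 32/5 = 6.4
  x̄ = (3.2, 6.4),  deviation x̄ - mu_0 = (3.2, 6.4) - (8, 5) = (-4.8, 1.4).

Step 2 — sample covariance matrix, S[i,j] = (1/(n-1)) · Σ_k (x_{k,i} - mean_i) · (x_{k,j} - mean_j), divisor n-1 = 4:
  S[U,U] = ((-1.2)·(-1.2) + (1.8)·(1.8) + (-2.2)·(-2.2) + (1.8)·(1.8) + (-0.2)·(-0.2)) / 4 = 12.8/4 = 3.2
  S[U,V] = ((-1.2)·(1.6) + (1.8)·(-0.4) + (-2.2)·(0.6) + (1.8)·(-3.4) + (-0.2)·(1.6)) / 4 = -10.4/4 = -2.6
  S[V,V] = ((1.6)·(1.6) + (-0.4)·(-0.4) + (0.6)·(0.6) + (-3.4)·(-3.4) + (1.6)·(1.6)) / 4 = 17.2/4 = 4.3
  S = [[3.2, -2.6],
 [-2.6, 4.3]].

Step 3 — invert S. det(S) = 3.2·4.3 - (-2.6)² = 7.
  S^{-1} = (1/det) · [[d, -b], [-b, a]] = [[0.6143, 0.3714],
 [0.3714, 0.4571]].

Step 4 — quadratic form (x̄ - mu_0)^T · S^{-1} · (x̄ - mu_0):
  S^{-1} · (x̄ - mu_0) = (-2.4286, -1.1429),
  (x̄ - mu_0)^T · [...] = (-4.8)·(-2.4286) + (1.4)·(-1.1429) = 10.0571.

Step 5 — scale by n: T² = 5 · 10.0571 = 50.2857.

T² ≈ 50.2857


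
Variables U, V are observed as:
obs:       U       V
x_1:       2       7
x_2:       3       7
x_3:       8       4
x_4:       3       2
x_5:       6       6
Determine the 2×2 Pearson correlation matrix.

Step 1 — column means:
  mean(U) = (2 + 3 + 8 + 3 + 6) / 5 = 22/5 = 4.4
  mean(V) = (7 + 7 + 4 + 2 + 6) / 5 = 26/5 = 5.2

Step 2 — sample variances and covariances s[i,j] = (1/(n-1)) · Σ_k (x_{k,i} - mean_i) · (x_{k,j} - mean_j), with n-1 = 4:
  s[U,U] = ((-2.4)·(-2.4) + (-1.4)·(-1.4) + (3.6)·(3.6) + (-1.4)·(-1.4) + (1.6)·(1.6)) / 4 = 25.2/4 = 6.3
  s[U,V] = ((-2.4)·(1.8) + (-1.4)·(1.8) + (3.6)·(-1.2) + (-1.4)·(-3.2) + (1.6)·(0.8)) / 4 = -5.4/4 = -1.35
  s[V,V] = ((1.8)·(1.8) + (1.8)·(1.8) + (-1.2)·(-1.2) + (-3.2)·(-3.2) + (0.8)·(0.8)) / 4 = 18.8/4 = 4.7
  Sample standard deviations s_i = √(s[i,i]):
  s(U) = √(6.3) = 2.51
  s(V) = √(4.7) = 2.1679

Step 3 — r_{ij} = s_{ij} / (s_i · s_j):
  r[U,U] = 1 (diagonal).
  r[U,V] = -1.35 / (2.51 · 2.1679) = -1.35 / 5.4415 = -0.2481
  r[V,V] = 1 (diagonal).

R is symmetric with unit diagonal. Assembling:

R = [[1, -0.2481],
 [-0.2481, 1]]


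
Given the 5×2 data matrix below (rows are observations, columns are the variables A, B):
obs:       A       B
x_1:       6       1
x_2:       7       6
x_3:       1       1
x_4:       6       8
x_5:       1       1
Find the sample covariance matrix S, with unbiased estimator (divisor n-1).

Step 1 — column means:
  mean(A) = (6 + 7 + 1 + 6 + 1) / 5 = 21/5 = 4.2
  mean(B) = (1 + 6 + 1 + 8 + 1) / 5 = 17/5 = 3.4

Step 2 — sample covariance S[i,j] = (1/(n-1)) · Σ_k (x_{k,i} - mean_i) · (x_{k,j} - mean_j), with n-1 = 4.
  S[A,A] = ((1.8)·(1.8) + (2.8)·(2.8) + (-3.2)·(-3.2) + (1.8)·(1.8) + (-3.2)·(-3.2)) / 4 = 34.8/4 = 8.7
  S[A,B] = ((1.8)·(-2.4) + (2.8)·(2.6) + (-3.2)·(-2.4) + (1.8)·(4.6) + (-3.2)·(-2.4)) / 4 = 26.6/4 = 6.65
  S[B,B] = ((-2.4)·(-2.4) + (2.6)·(2.6) + (-2.4)·(-2.4) + (4.6)·(4.6) + (-2.4)·(-2.4)) / 4 = 45.2/4 = 11.3

S is symmetric (S[j,i] = S[i,j]). Assembling:

S = [[8.7, 6.65],
 [6.65, 11.3]]


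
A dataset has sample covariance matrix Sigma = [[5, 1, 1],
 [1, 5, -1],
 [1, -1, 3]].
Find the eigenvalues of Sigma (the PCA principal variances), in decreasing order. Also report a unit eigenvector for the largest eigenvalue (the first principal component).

Step 1 — characteristic polynomial p(λ) = det(λI - Sigma) = λ³ - tr·λ² + c_1·λ - det, where tr = trace, c_1 = sum of the principal 2×2 minors, det = det(Sigma):
  tr = 5 + 5 + 3 = 13,
  c_1 = (5·5 - (1)²) + (5·3 - (1)²) + (5·3 - (-1)²) = 24 + 14 + 14 = 52,
  det = 5·(5·3 - (-1)²) - (1)·((1)·3 - (-1)·(1)) + (1)·((1)·(-1) - 5·(1)) = 5·(14) - (1)·(4) + (1)·(-6) = 60.
  So p(λ) = λ³ - 13λ² + 52λ - 60.
Step 2 — look for an integer root (rational root theorem: any rational root is an integer divisor of 60). Testing λ = 2:
  p(2) = 8 - 52 + 104 - 60 = 0  ✓
  Dividing out (λ - 2): p(λ) = (λ - 2)(λ² - 11λ + 30).
Step 3 — remaining eigenvalues from the quadratic λ² - 11λ + 30 = 0:
  Δ = 11² - 4·30 = 121 - 120 = 1,  λ = (11 ± √1)/2 = (11 ± 1)/2 = 6 or 5.
  Sorted: λ_1 = 6,  λ_2 = 5,  λ_3 = 2  (check: sum = 13 = tr ✓).

Step 4 — unit eigenvector for λ_1 = 6: v spans the null space of (Sigma - λ_1 I), whose rows are
  r_1 = (-1, 1, 1),  r_2 = (1, -1, -1),  r_3 = (1, -1, -3).
  v is orthogonal to every row, so take v ∝ r_1 × r_3 = ((1)·(-3) - (1)·(-1), (1)·(1) - (-1)·(-3), (-1)·(-1) - (1)·(1)) = (-2, -2, 0).
  Rescale (divide by 2; multiply by -1 so the first nonzero entry is positive): u = (1, 1, 0).
  ||u|| = √((1)² + (1)² + (0)²) = √(2) ≈ 1.4142,  v_1 = u/||u|| ≈ (0.7071, 0.7071, 0) (||v_1|| = 1).

λ_1 = 6,  λ_2 = 5,  λ_3 = 2;  v_1 ≈ (0.7071, 0.7071, 0)


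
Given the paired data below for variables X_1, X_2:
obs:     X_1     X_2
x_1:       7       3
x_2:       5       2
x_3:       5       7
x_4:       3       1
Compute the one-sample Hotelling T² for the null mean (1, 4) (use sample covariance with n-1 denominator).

Step 1 — sample mean vector:
  mean(X_1) = (7 + 5 + 5 + 3) / 4 = 20/4 = 5
  mean(X_2) = (3 + 2 + 7 + 1) / 4 = 13/4 = 3.25
  x̄ = (5, 3.25),  deviation x̄ - mu_0 = (5, 3.25) - (1, 4) = (4, -0.75).

Step 2 — sample covariance matrix, S[i,j] = (1/(n-1)) · Σ_k (x_{k,i} - mean_i) · (x_{k,j} - mean_j), divisor n-1 = 3:
  S[X_1,X_1] = ((2)·(2) + (0)·(0) + (0)·(0) + (-2)·(-2)) / 3 = 8/3 = 2.6667
  S[X_1,X_2] = ((2)·(-0.25) + (0)·(-1.25) + (0)·(3.75) + (-2)·(-2.25)) / 3 = 4/3 = 1.3333
  S[X_2,X_2] = ((-0.25)·(-0.25) + (-1.25)·(-1.25) + (3.75)·(3.75) + (-2.25)·(-2.25)) / 3 = 20.75/3 = 6.9167
  S = [[2.6667, 1.3333],
 [1.3333, 6.9167]].

Step 3 — invert S. det(S) = 2.6667·6.9167 - (1.3333)² = 16.6667.
  S^{-1} = (1/det) · [[d, -b], [-b, a]] = [[0.415, -0.08],
 [-0.08, 0.16]].

Step 4 — quadratic form (x̄ - mu_0)^T · S^{-1} · (x̄ - mu_0):
  S^{-1} · (x̄ - mu_0) = (1.72, -0.44),
  (x̄ - mu_0)^T · [...] = (4)·(1.72) + (-0.75)·(-0.44) = 7.21.

Step 5 — scale by n: T² = 4 · 7.21 = 28.84.

T² ≈ 28.84


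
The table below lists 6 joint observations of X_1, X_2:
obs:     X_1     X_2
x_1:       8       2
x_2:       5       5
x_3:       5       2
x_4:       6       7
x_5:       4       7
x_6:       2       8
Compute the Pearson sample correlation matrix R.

Step 1 — column means:
  mean(X_1) = (8 + 5 + 5 + 6 + 4 + 2) / 6 = 30/6 = 5
  mean(X_2) = (2 + 5 + 2 + 7 + 7 + 8) / 6 = 31/6 = 5.1667

Step 2 — sample variances and covariances s[i,j] = (1/(n-1)) · Σ_k (x_{k,i} - mean_i) · (x_{k,j} - mean_j), with n-1 = 5:
  s[X_1,X_1] = ((3)·(3) + (0)·(0) + (0)·(0) + (1)·(1) + (-1)·(-1) + (-3)·(-3)) / 5 = 20/5 = 4
  s[X_1,X_2] = ((3)·(-3.1667) + (0)·(-0.1667) + (0)·(-3.1667) + (1)·(1.8333) + (-1)·(1.8333) + (-3)·(2.8333)) / 5 = -18/5 = -3.6
  s[X_2,X_2] = ((-3.1667)·(-3.1667) + (-0.1667)·(-0.1667) + (-3.1667)·(-3.1667) + (1.8333)·(1.8333) + (1.8333)·(1.8333) + (2.8333)·(2.8333)) / 5 = 34.8333/5 = 6.9667
  Sample standard deviations s_i = √(s[i,i]):
  s(X_1) = √(4) = 2
  s(X_2) = √(6.9667) = 2.6394

Step 3 — r_{ij} = s_{ij} / (s_i · s_j):
  r[X_1,X_1] = 1 (diagonal).
  r[X_1,X_2] = -3.6 / (2 · 2.6394) = -3.6 / 5.2789 = -0.682
  r[X_2,X_2] = 1 (diagonal).

R is symmetric with unit diagonal. Assembling:

R = [[1, -0.682],
 [-0.682, 1]]


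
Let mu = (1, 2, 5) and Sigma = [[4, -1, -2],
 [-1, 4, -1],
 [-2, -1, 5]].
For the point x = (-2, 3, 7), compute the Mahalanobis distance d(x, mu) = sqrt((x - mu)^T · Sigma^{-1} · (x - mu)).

Step 1 — centre the observation: (x - mu) = (-3, 1, 2).

Step 2 — invert Sigma (cofactor / det for 3×3, or solve directly):
  Sigma^{-1} = [[0.3725, 0.1373, 0.1765],
 [0.1373, 0.3137, 0.1176],
 [0.1765, 0.1176, 0.2941]].

Step 3 — form the quadratic (x - mu)^T · Sigma^{-1} · (x - mu):
  Sigma^{-1} · (x - mu) = (-0.6275, 0.1373, 0.1765).
  (x - mu)^T · [Sigma^{-1} · (x - mu)] = (-3)·(-0.6275) + (1)·(0.1373) + (2)·(0.1765) = 2.3725.

Step 4 — take square root: d = √(2.3725) ≈ 1.5403.

d(x, mu) = √(2.3725) ≈ 1.5403


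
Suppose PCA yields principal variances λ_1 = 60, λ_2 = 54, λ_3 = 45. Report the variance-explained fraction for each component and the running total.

Step 1 — total variance = trace(Sigma) = Σ λ_i = 60 + 54 + 45 = 159.

Step 2 — fraction explained by component i = λ_i / Σ λ:
  PC1: 60/159 = 0.3774
  PC2: 54/159 = 0.3396
  PC3: 45/159 = 0.283

Step 3 — cumulative fraction after k components = (λ_1 + ... + λ_k) / Σ λ:
  k = 1: 60/159 = 0.3774
  k = 2: (60 + 54)/159 = 114/159 = 0.717
  k = 3: (60 + 54 + 45)/159 = 159/159 = 1

Summary (fraction, with percent):

explained: PC1 0.3774 (37.74%), PC2 0.3396 (33.96%), PC3 0.283 (28.3%);  cumulative: 0.3774, 0.717, 1


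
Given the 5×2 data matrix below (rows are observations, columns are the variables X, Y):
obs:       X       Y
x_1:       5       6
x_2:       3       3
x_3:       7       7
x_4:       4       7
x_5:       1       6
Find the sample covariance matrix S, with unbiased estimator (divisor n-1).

Step 1 — column means:
  mean(X) = (5 + 3 + 7 + 4 + 1) / 5 = 20/5 = 4
  mean(Y) = (6 + 3 + 7 + 7 + 6) / 5 = 29/5 = 5.8

Step 2 — sample covariance S[i,j] = (1/(n-1)) · Σ_k (x_{k,i} - mean_i) · (x_{k,j} - mean_j), with n-1 = 4.
  S[X,X] = ((1)·(1) + (-1)·(-1) + (3)·(3) + (0)·(0) + (-3)·(-3)) / 4 = 20/4 = 5
  S[X,Y] = ((1)·(0.2) + (-1)·(-2.8) + (3)·(1.2) + (0)·(1.2) + (-3)·(0.2)) / 4 = 6/4 = 1.5
  S[Y,Y] = ((0.2)·(0.2) + (-2.8)·(-2.8) + (1.2)·(1.2) + (1.2)·(1.2) + (0.2)·(0.2)) / 4 = 10.8/4 = 2.7

S is symmetric (S[j,i] = S[i,j]). Assembling:

S = [[5, 1.5],
 [1.5, 2.7]]


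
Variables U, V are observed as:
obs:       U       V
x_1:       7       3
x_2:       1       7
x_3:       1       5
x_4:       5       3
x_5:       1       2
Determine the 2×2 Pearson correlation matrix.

Step 1 — column means:
  mean(U) = (7 + 1 + 1 + 5 + 1) / 5 = 15/5 = 3
  mean(V) = (3 + 7 + 5 + 3 + 2) / 5 = 20/5 = 4

Step 2 — sample variances and covariances s[i,j] = (1/(n-1)) · Σ_k (x_{k,i} - mean_i) · (x_{k,j} - mean_j), with n-1 = 4:
  s[U,U] = ((4)·(4) + (-2)·(-2) + (-2)·(-2) + (2)·(2) + (-2)·(-2)) / 4 = 32/4 = 8
  s[U,V] = ((4)·(-1) + (-2)·(3) + (-2)·(1) + (2)·(-1) + (-2)·(-2)) / 4 = -10/4 = -2.5
  s[V,V] = ((-1)·(-1) + (3)·(3) + (1)·(1) + (-1)·(-1) + (-2)·(-2)) / 4 = 16/4 = 4
  Sample standard deviations s_i = √(s[i,i]):
  s(U) = √(8) = 2.8284
  s(V) = √(4) = 2

Step 3 — r_{ij} = s_{ij} / (s_i · s_j):
  r[U,U] = 1 (diagonal).
  r[U,V] = -2.5 / (2.8284 · 2) = -2.5 / 5.6569 = -0.4419
  r[V,V] = 1 (diagonal).

R is symmetric with unit diagonal. Assembling:

R = [[1, -0.4419],
 [-0.4419, 1]]


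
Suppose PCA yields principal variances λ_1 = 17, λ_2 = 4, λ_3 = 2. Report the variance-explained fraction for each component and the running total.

Step 1 — total variance = trace(Sigma) = Σ λ_i = 17 + 4 + 2 = 23.

Step 2 — fraction explained by component i = λ_i / Σ λ:
  PC1: 17/23 = 0.7391
  PC2: 4/23 = 0.1739
  PC3: 2/23 = 0.087

Step 3 — cumulative fraction after k components = (λ_1 + ... + λ_k) / Σ λ:
  k = 1: 17/23 = 0.7391
  k = 2: (17 + 4)/23 = 21/23 = 0.913
  k = 3: (17 + 4 + 2)/23 = 23/23 = 1

Summary (fraction, with percent):

explained: PC1 0.7391 (73.91%), PC2 0.1739 (17.39%), PC3 0.087 (8.7%);  cumulative: 0.7391, 0.913, 1


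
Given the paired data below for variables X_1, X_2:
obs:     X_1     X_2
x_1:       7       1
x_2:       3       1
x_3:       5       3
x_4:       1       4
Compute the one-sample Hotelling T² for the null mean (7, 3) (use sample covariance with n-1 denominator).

Step 1 — sample mean vector:
  mean(X_1) = (7 + 3 + 5 + 1) / 4 = 16/4 = 4
  mean(X_2) = (1 + 1 + 3 + 4) / 4 = 9/4 = 2.25
  x̄ = (4, 2.25),  deviation x̄ - mu_0 = (4, 2.25) - (7, 3) = (-3, -0.75).

Step 2 — sample covariance matrix, S[i,j] = (1/(n-1)) · Σ_k (x_{k,i} - mean_i) · (x_{k,j} - mean_j), divisor n-1 = 3:
  S[X_1,X_1] = ((3)·(3) + (-1)·(-1) + (1)·(1) + (-3)·(-3)) / 3 = 20/3 = 6.6667
  S[X_1,X_2] = ((3)·(-1.25) + (-1)·(-1.25) + (1)·(0.75) + (-3)·(1.75)) / 3 = -7/3 = -2.3333
  S[X_2,X_2] = ((-1.25)·(-1.25) + (-1.25)·(-1.25) + (0.75)·(0.75) + (1.75)·(1.75)) / 3 = 6.75/3 = 2.25
  S = [[6.6667, -2.3333],
 [-2.3333, 2.25]].

Step 3 — invert S. det(S) = 6.6667·2.25 - (-2.3333)² = 9.5556.
  S^{-1} = (1/det) · [[d, -b], [-b, a]] = [[0.2355, 0.2442],
 [0.2442, 0.6977]].

Step 4 — quadratic form (x̄ - mu_0)^T · S^{-1} · (x̄ - mu_0):
  S^{-1} · (x̄ - mu_0) = (-0.8895, -1.2558),
  (x̄ - mu_0)^T · [...] = (-3)·(-0.8895) + (-0.75)·(-1.2558) = 3.6105.

Step 5 — scale by n: T² = 4 · 3.6105 = 14.4419.

T² ≈ 14.4419


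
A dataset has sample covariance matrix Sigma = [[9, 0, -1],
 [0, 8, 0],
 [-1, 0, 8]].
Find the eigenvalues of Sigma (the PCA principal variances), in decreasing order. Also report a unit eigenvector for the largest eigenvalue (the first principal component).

Step 1 — characteristic polynomial p(λ) = det(λI - Sigma) = λ³ - tr·λ² + c_1·λ - det, where tr = trace, c_1 = sum of the principal 2×2 minors, det = det(Sigma):
  tr = 9 + 8 + 8 = 25,
  c_1 = (9·8 - (0)²) + (9·8 - (-1)²) + (8·8 - (0)²) = 72 + 71 + 64 = 207,
  det = 9·(8·8 - (0)²) - (0)·((0)·8 - (0)·(-1)) + (-1)·((0)·(0) - 8·(-1)) = 9·(64) - (0)·(0) + (-1)·(8) = 568.
  So p(λ) = λ³ - 25λ² + 207λ - 568.
Step 2 — look for an integer root (rational root theorem: any rational root is an integer divisor of 568). Testing λ = 8:
  p(8) = 512 - 1600 + 1656 - 568 = 0  ✓
  Dividing out (λ - 8): p(λ) = (λ - 8)(λ² - 17λ + 71).
Step 3 — remaining eigenvalues from the quadratic λ² - 17λ + 71 = 0:
  Δ = 17² - 4·71 = 289 - 284 = 5,  λ = (17 ± √5)/2 = (17 ± 2.2361)/2 ≈ 9.618 or 7.382.
  Sorted: λ_1 = 9.618,  λ_2 = 8,  λ_3 = 7.382  (check: sum = 25 = tr ✓).

Step 4 — unit eigenvector for λ_1 ≈ 9.618: v spans the null space of (Sigma - λ_1 I), whose rows are
  r_1 = (-0.618, 0, -1),  r_2 = (0, -1.618, 0),  r_3 = (-1, 0, -1.618).
  v is orthogonal to every row, so take v ∝ r_1 × r_2 = ((0)·(0) - (-1)·(-1.618), (-1)·(0) - (-0.618)·(0), (-0.618)·(-1.618) - (0)·(0)) ≈ (-1.618, 0, 1).
  Rescale (multiply by -1 so the first nonzero entry is positive): u = (1.618, 0, -1).
  ||u|| = √((1.618)² + (0)² + (-1)²) = √(3.618) ≈ 1.9021,  v_1 = u/||u|| ≈ (0.8507, 0, -0.5257) (||v_1|| = 1).

λ_1 = 9.618,  λ_2 = 8,  λ_3 = 7.382;  v_1 ≈ (0.8507, 0, -0.5257)


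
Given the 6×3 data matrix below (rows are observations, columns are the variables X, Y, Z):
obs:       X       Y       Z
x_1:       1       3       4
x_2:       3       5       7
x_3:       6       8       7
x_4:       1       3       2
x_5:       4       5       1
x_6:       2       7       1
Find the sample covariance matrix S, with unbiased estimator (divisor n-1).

Step 1 — column means:
  mean(X) = (1 + 3 + 6 + 1 + 4 + 2) / 6 = 17/6 = 2.8333
  mean(Y) = (3 + 5 + 8 + 3 + 5 + 7) / 6 = 31/6 = 5.1667
  mean(Z) = (4 + 7 + 7 + 2 + 1 + 1) / 6 = 22/6 = 3.6667

Step 2 — sample covariance S[i,j] = (1/(n-1)) · Σ_k (x_{k,i} - mean_i) · (x_{k,j} - mean_j), with n-1 = 5.
  S[X,X] = ((-1.8333)·(-1.8333) + (0.1667)·(0.1667) + (3.1667)·(3.1667) + (-1.8333)·(-1.8333) + (1.1667)·(1.1667) + (-0.8333)·(-0.8333)) / 5 = 18.8333/5 = 3.7667
  S[X,Y] = ((-1.8333)·(-2.1667) + (0.1667)·(-0.1667) + (3.1667)·(2.8333) + (-1.8333)·(-2.1667) + (1.1667)·(-0.1667) + (-0.8333)·(1.8333)) / 5 = 15.1667/5 = 3.0333
  S[X,Z] = ((-1.8333)·(0.3333) + (0.1667)·(3.3333) + (3.1667)·(3.3333) + (-1.8333)·(-1.6667) + (1.1667)·(-2.6667) + (-0.8333)·(-2.6667)) / 5 = 12.6667/5 = 2.5333
  S[Y,Y] = ((-2.1667)·(-2.1667) + (-0.1667)·(-0.1667) + (2.8333)·(2.8333) + (-2.1667)·(-2.1667) + (-0.1667)·(-0.1667) + (1.8333)·(1.8333)) / 5 = 20.8333/5 = 4.1667
  S[Y,Z] = ((-2.1667)·(0.3333) + (-0.1667)·(3.3333) + (2.8333)·(3.3333) + (-2.1667)·(-1.6667) + (-0.1667)·(-2.6667) + (1.8333)·(-2.6667)) / 5 = 7.3333/5 = 1.4667
  S[Z,Z] = ((0.3333)·(0.3333) + (3.3333)·(3.3333) + (3.3333)·(3.3333) + (-1.6667)·(-1.6667) + (-2.6667)·(-2.6667) + (-2.6667)·(-2.6667)) / 5 = 39.3333/5 = 7.8667

S is symmetric (S[j,i] = S[i,j]). Assembling:

S = [[3.7667, 3.0333, 2.5333],
 [3.0333, 4.1667, 1.4667],
 [2.5333, 1.4667, 7.8667]]


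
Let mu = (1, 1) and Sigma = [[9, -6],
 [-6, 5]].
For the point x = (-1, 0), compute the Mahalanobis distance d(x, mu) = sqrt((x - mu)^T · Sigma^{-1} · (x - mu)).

Step 1 — centre the observation: (x - mu) = (-2, -1).

Step 2 — invert Sigma. det(Sigma) = 9·5 - (-6)² = 9.
  Sigma^{-1} = (1/det) · [[d, -b], [-b, a]] = [[0.5556, 0.6667],
 [0.6667, 1]].

Step 3 — form the quadratic (x - mu)^T · Sigma^{-1} · (x - mu):
  Sigma^{-1} · (x - mu) = (-1.7778, -2.3333).
  (x - mu)^T · [Sigma^{-1} · (x - mu)] = (-2)·(-1.7778) + (-1)·(-2.3333) = 5.8889.

Step 4 — take square root: d = √(5.8889) ≈ 2.4267.

d(x, mu) = √(5.8889) ≈ 2.4267


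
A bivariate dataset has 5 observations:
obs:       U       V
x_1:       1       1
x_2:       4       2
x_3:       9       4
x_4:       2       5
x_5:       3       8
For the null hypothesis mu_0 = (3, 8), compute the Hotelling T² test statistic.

Step 1 — sample mean vector:
  mean(U) = (1 + 4 + 9 + 2 + 3) / 5 = 19/5 = 3.8
  mean(V) = (1 + 2 + 4 + 5 + 8) / 5 = 20/5 = 4
  x̄ = (3.8, 4),  deviation x̄ - mu_0 = (3.8, 4) - (3, 8) = (0.8, -4).

Step 2 — sample covariance matrix, S[i,j] = (1/(n-1)) · Σ_k (x_{k,i} - mean_i) · (x_{k,j} - mean_j), divisor n-1 = 4:
  S[U,U] = ((-2.8)·(-2.8) + (0.2)·(0.2) + (5.2)·(5.2) + (-1.8)·(-1.8) + (-0.8)·(-0.8)) / 4 = 38.8/4 = 9.7
  S[U,V] = ((-2.8)·(-3) + (0.2)·(-2) + (5.2)·(0) + (-1.8)·(1) + (-0.8)·(4)) / 4 = 3/4 = 0.75
  S[V,V] = ((-3)·(-3) + (-2)·(-2) + (0)·(0) + (1)·(1) + (4)·(4)) / 4 = 30/4 = 7.5
  S = [[9.7, 0.75],
 [0.75, 7.5]].

Step 3 — invert S. det(S) = 9.7·7.5 - (0.75)² = 72.1875.
  S^{-1} = (1/det) · [[d, -b], [-b, a]] = [[0.1039, -0.0104],
 [-0.0104, 0.1344]].

Step 4 — quadratic form (x̄ - mu_0)^T · S^{-1} · (x̄ - mu_0):
  S^{-1} · (x̄ - mu_0) = (0.1247, -0.5458),
  (x̄ - mu_0)^T · [...] = (0.8)·(0.1247) + (-4)·(-0.5458) = 2.2829.

Step 5 — scale by n: T² = 5 · 2.2829 = 11.4147.

T² ≈ 11.4147


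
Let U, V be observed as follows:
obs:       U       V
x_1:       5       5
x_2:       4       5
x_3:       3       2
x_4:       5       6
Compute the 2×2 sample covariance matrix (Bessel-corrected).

Step 1 — column means:
  mean(U) = (5 + 4 + 3 + 5) / 4 = 17/4 = 4.25
  mean(V) = (5 + 5 + 2 + 6) / 4 = 18/4 = 4.5

Step 2 — sample covariance S[i,j] = (1/(n-1)) · Σ_k (x_{k,i} - mean_i) · (x_{k,j} - mean_j), with n-1 = 3.
  S[U,U] = ((0.75)·(0.75) + (-0.25)·(-0.25) + (-1.25)·(-1.25) + (0.75)·(0.75)) / 3 = 2.75/3 = 0.9167
  S[U,V] = ((0.75)·(0.5) + (-0.25)·(0.5) + (-1.25)·(-2.5) + (0.75)·(1.5)) / 3 = 4.5/3 = 1.5
  S[V,V] = ((0.5)·(0.5) + (0.5)·(0.5) + (-2.5)·(-2.5) + (1.5)·(1.5)) / 3 = 9/3 = 3

S is symmetric (S[j,i] = S[i,j]). Assembling:

S = [[0.9167, 1.5],
 [1.5, 3]]


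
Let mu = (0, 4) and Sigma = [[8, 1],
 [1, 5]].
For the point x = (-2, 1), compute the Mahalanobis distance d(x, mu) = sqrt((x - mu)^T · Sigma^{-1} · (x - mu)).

Step 1 — centre the observation: (x - mu) = (-2, -3).

Step 2 — invert Sigma. det(Sigma) = 8·5 - (1)² = 39.
  Sigma^{-1} = (1/det) · [[d, -b], [-b, a]] = [[0.1282, -0.0256],
 [-0.0256, 0.2051]].

Step 3 — form the quadratic (x - mu)^T · Sigma^{-1} · (x - mu):
  Sigma^{-1} · (x - mu) = (-0.1795, -0.5641).
  (x - mu)^T · [Sigma^{-1} · (x - mu)] = (-2)·(-0.1795) + (-3)·(-0.5641) = 2.0513.

Step 4 — take square root: d = √(2.0513) ≈ 1.4322.

d(x, mu) = √(2.0513) ≈ 1.4322


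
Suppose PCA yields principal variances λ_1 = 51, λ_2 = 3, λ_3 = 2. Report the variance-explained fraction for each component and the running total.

Step 1 — total variance = trace(Sigma) = Σ λ_i = 51 + 3 + 2 = 56.

Step 2 — fraction explained by component i = λ_i / Σ λ:
  PC1: 51/56 = 0.9107
  PC2: 3/56 = 0.0536
  PC3: 2/56 = 0.0357

Step 3 — cumulative fraction after k components = (λ_1 + ... + λ_k) / Σ λ:
  k = 1: 51/56 = 0.9107
  k = 2: (51 + 3)/56 = 54/56 = 0.9643
  k = 3: (51 + 3 + 2)/56 = 56/56 = 1

Summary (fraction, with percent):

explained: PC1 0.9107 (91.07%), PC2 0.0536 (5.36%), PC3 0.0357 (3.57%);  cumulative: 0.9107, 0.9643, 1


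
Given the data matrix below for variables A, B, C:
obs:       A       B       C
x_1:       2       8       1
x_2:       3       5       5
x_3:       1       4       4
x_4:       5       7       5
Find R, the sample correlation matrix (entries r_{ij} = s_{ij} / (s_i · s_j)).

Step 1 — column means:
  mean(A) = (2 + 3 + 1 + 5) / 4 = 11/4 = 2.75
  mean(B) = (8 + 5 + 4 + 7) / 4 = 24/4 = 6
  mean(C) = (1 + 5 + 4 + 5) / 4 = 15/4 = 3.75

Step 2 — sample variances and covariances s[i,j] = (1/(n-1)) · Σ_k (x_{k,i} - mean_i) · (x_{k,j} - mean_j), with n-1 = 3:
  s[A,A] = ((-0.75)·(-0.75) + (0.25)·(0.25) + (-1.75)·(-1.75) + (2.25)·(2.25)) / 3 = 8.75/3 = 2.9167
  s[A,B] = ((-0.75)·(2) + (0.25)·(-1) + (-1.75)·(-2) + (2.25)·(1)) / 3 = 4/3 = 1.3333
  s[A,C] = ((-0.75)·(-2.75) + (0.25)·(1.25) + (-1.75)·(0.25) + (2.25)·(1.25)) / 3 = 4.75/3 = 1.5833
  s[B,B] = ((2)·(2) + (-1)·(-1) + (-2)·(-2) + (1)·(1)) / 3 = 10/3 = 3.3333
  s[B,C] = ((2)·(-2.75) + (-1)·(1.25) + (-2)·(0.25) + (1)·(1.25)) / 3 = -6/3 = -2
  s[C,C] = ((-2.75)·(-2.75) + (1.25)·(1.25) + (0.25)·(0.25) + (1.25)·(1.25)) / 3 = 10.75/3 = 3.5833
  Sample standard deviations s_i = √(s[i,i]):
  s(A) = √(2.9167) = 1.7078
  s(B) = √(3.3333) = 1.8257
  s(C) = √(3.5833) = 1.893

Step 3 — r_{ij} = s_{ij} / (s_i · s_j):
  r[A,A] = 1 (diagonal).
  r[A,B] = 1.3333 / (1.7078 · 1.8257) = 1.3333 / 3.118 = 0.4276
  r[A,C] = 1.5833 / (1.7078 · 1.893) = 1.5833 / 3.2329 = 0.4898
  r[B,B] = 1 (diagonal).
  r[B,C] = -2 / (1.8257 · 1.893) = -2 / 3.4561 = -0.5787
  r[C,C] = 1 (diagonal).

R is symmetric with unit diagonal. Assembling:

R = [[1, 0.4276, 0.4898],
 [0.4276, 1, -0.5787],
 [0.4898, -0.5787, 1]]


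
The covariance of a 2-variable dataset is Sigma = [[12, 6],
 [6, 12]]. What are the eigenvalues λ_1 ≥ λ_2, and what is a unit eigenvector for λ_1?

Step 1 — characteristic polynomial of 2×2 Sigma:
  det(Sigma - λI) = λ² - trace · λ + det = 0.
  trace = 12 + 12 = 24, det = 12·12 - (6)² = 108.
Step 2 — discriminant:
  Δ = trace² - 4·det = 576 - 432 = 144.
Step 3 — eigenvalues:
  λ = (trace ± √Δ)/2 = (24 ± 12)/2,
  λ_1 = 18,  λ_2 = 6.

Step 4 — unit eigenvector for λ_1: solve (Sigma - λ_1 I)v = 0. First row:
  (12 - 18)·v_x + (6)·v_y = 0, i.e. (-6)·v_x + (6)·v_y = 0,
  so v ∝ (b, λ_1 - a) = (6, 6) = u.
  ||u|| = √((6)² + (6)²) = √(72) ≈ 8.4853,
  v_1 = u/||u|| ≈ (0.7071, 0.7071) (||v_1|| = 1).

λ_1 = 18,  λ_2 = 6;  v_1 ≈ (0.7071, 0.7071)


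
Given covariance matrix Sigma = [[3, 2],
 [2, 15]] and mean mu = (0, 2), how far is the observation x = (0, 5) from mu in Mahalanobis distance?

Step 1 — centre the observation: (x - mu) = (0, 3).

Step 2 — invert Sigma. det(Sigma) = 3·15 - (2)² = 41.
  Sigma^{-1} = (1/det) · [[d, -b], [-b, a]] = [[0.3659, -0.0488],
 [-0.0488, 0.0732]].

Step 3 — form the quadratic (x - mu)^T · Sigma^{-1} · (x - mu):
  Sigma^{-1} · (x - mu) = (-0.1463, 0.2195).
  (x - mu)^T · [Sigma^{-1} · (x - mu)] = (0)·(-0.1463) + (3)·(0.2195) = 0.6585.

Step 4 — take square root: d = √(0.6585) ≈ 0.8115.

d(x, mu) = √(0.6585) ≈ 0.8115


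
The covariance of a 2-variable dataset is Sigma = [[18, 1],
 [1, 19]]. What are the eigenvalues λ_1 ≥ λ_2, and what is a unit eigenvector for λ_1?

Step 1 — characteristic polynomial of 2×2 Sigma:
  det(Sigma - λI) = λ² - trace · λ + det = 0.
  trace = 18 + 19 = 37, det = 18·19 - (1)² = 341.
Step 2 — discriminant:
  Δ = trace² - 4·det = 1369 - 1364 = 5.
Step 3 — eigenvalues:
  λ = (trace ± √Δ)/2 = (37 ± 2.2361)/2,
  λ_1 = 19.618,  λ_2 = 17.382.

Step 4 — unit eigenvector for λ_1: solve (Sigma - λ_1 I)v = 0. First row:
  (18 - 19.618)·v_x + (1)·v_y = 0, i.e. (-1.618)·v_x + (1)·v_y = 0,
  so v ∝ (b, λ_1 - a) = (1, 1.618) = u.
  ||u|| = √((1)² + (1.618)²) = √(3.618) ≈ 1.9021,
  v_1 = u/||u|| ≈ (0.5257, 0.8507) (||v_1|| = 1).

λ_1 = 19.618,  λ_2 = 17.382;  v_1 ≈ (0.5257, 0.8507)


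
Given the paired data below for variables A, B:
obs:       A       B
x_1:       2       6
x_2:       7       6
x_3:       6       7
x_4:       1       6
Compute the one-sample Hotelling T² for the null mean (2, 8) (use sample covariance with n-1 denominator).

Step 1 — sample mean vector:
  mean(A) = (2 + 7 + 6 + 1) / 4 = 16/4 = 4
  mean(B) = (6 + 6 + 7 + 6) / 4 = 25/4 = 6.25
  x̄ = (4, 6.25),  deviation x̄ - mu_0 = (4, 6.25) - (2, 8) = (2, -1.75).

Step 2 — sample covariance matrix, S[i,j] = (1/(n-1)) · Σ_k (x_{k,i} - mean_i) · (x_{k,j} - mean_j), divisor n-1 = 3:
  S[A,A] = ((-2)·(-2) + (3)·(3) + (2)·(2) + (-3)·(-3)) / 3 = 26/3 = 8.6667
  S[A,B] = ((-2)·(-0.25) + (3)·(-0.25) + (2)·(0.75) + (-3)·(-0.25)) / 3 = 2/3 = 0.6667
  S[B,B] = ((-0.25)·(-0.25) + (-0.25)·(-0.25) + (0.75)·(0.75) + (-0.25)·(-0.25)) / 3 = 0.75/3 = 0.25
  S = [[8.6667, 0.6667],
 [0.6667, 0.25]].

Step 3 — invert S. det(S) = 8.6667·0.25 - (0.6667)² = 1.7222.
  S^{-1} = (1/det) · [[d, -b], [-b, a]] = [[0.1452, -0.3871],
 [-0.3871, 5.0323]].

Step 4 — quadratic form (x̄ - mu_0)^T · S^{-1} · (x̄ - mu_0):
  S^{-1} · (x̄ - mu_0) = (0.9677, -9.5806),
  (x̄ - mu_0)^T · [...] = (2)·(0.9677) + (-1.75)·(-9.5806) = 18.7016.

Step 5 — scale by n: T² = 4 · 18.7016 = 74.8065.

T² ≈ 74.8065


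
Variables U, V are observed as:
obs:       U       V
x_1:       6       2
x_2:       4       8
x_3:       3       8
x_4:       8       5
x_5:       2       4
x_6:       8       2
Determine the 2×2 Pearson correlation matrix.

Step 1 — column means:
  mean(U) = (6 + 4 + 3 + 8 + 2 + 8) / 6 = 31/6 = 5.1667
  mean(V) = (2 + 8 + 8 + 5 + 4 + 2) / 6 = 29/6 = 4.8333

Step 2 — sample variances and covariances s[i,j] = (1/(n-1)) · Σ_k (x_{k,i} - mean_i) · (x_{k,j} - mean_j), with n-1 = 5:
  s[U,U] = ((0.8333)·(0.8333) + (-1.1667)·(-1.1667) + (-2.1667)·(-2.1667) + (2.8333)·(2.8333) + (-3.1667)·(-3.1667) + (2.8333)·(2.8333)) / 5 = 32.8333/5 = 6.5667
  s[U,V] = ((0.8333)·(-2.8333) + (-1.1667)·(3.1667) + (-2.1667)·(3.1667) + (2.8333)·(0.1667) + (-3.1667)·(-0.8333) + (2.8333)·(-2.8333)) / 5 = -17.8333/5 = -3.5667
  s[V,V] = ((-2.8333)·(-2.8333) + (3.1667)·(3.1667) + (3.1667)·(3.1667) + (0.1667)·(0.1667) + (-0.8333)·(-0.8333) + (-2.8333)·(-2.8333)) / 5 = 36.8333/5 = 7.3667
  Sample standard deviations s_i = √(s[i,i]):
  s(U) = √(6.5667) = 2.5626
  s(V) = √(7.3667) = 2.7142

Step 3 — r_{ij} = s_{ij} / (s_i · s_j):
  r[U,U] = 1 (diagonal).
  r[U,V] = -3.5667 / (2.5626 · 2.7142) = -3.5667 / 6.9552 = -0.5128
  r[V,V] = 1 (diagonal).

R is symmetric with unit diagonal. Assembling:

R = [[1, -0.5128],
 [-0.5128, 1]]
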